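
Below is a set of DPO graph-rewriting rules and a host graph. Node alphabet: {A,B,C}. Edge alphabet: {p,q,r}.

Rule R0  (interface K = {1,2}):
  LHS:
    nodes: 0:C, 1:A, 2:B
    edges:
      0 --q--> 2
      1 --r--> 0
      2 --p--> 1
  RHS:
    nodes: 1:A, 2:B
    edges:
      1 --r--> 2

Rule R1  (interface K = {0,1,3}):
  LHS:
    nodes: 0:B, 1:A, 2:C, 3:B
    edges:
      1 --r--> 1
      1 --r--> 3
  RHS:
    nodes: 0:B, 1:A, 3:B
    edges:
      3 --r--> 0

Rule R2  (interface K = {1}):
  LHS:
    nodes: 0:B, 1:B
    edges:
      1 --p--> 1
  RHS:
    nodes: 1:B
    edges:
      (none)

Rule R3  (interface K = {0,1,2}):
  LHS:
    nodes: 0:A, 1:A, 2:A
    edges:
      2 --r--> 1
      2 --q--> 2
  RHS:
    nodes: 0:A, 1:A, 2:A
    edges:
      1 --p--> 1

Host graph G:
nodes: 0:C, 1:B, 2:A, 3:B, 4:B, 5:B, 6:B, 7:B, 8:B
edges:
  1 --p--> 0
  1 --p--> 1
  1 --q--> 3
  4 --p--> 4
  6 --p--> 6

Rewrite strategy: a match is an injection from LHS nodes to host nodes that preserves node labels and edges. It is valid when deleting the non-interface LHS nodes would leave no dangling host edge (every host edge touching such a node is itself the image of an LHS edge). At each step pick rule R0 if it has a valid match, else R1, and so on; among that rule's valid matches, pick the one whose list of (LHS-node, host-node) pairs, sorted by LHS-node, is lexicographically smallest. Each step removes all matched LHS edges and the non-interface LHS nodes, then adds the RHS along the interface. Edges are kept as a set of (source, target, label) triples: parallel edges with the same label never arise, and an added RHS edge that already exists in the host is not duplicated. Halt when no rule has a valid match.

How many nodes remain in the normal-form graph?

[0] host  ⇒  9 nodes, 5 edges  {1-p->0 1-p->1 1-q->3 4-p->4 6-p->6}
[1] R2 @ {0↦5, 1↦1}  ⇒  8 nodes, 4 edges  {1-p->0 1-q->3 4-p->4 6-p->6}
[2] R2 @ {0↦7, 1↦4}  ⇒  7 nodes, 3 edges  {1-p->0 1-q->3 6-p->6}
[3] R2 @ {0↦4, 1↦6}  ⇒  6 nodes, 2 edges  {1-p->0 1-q->3}
normal form: no rule applies after step 3
NF nodes: {0:C, 1:B, 2:A, 3:B, 6:B, 8:B}

Answer: 6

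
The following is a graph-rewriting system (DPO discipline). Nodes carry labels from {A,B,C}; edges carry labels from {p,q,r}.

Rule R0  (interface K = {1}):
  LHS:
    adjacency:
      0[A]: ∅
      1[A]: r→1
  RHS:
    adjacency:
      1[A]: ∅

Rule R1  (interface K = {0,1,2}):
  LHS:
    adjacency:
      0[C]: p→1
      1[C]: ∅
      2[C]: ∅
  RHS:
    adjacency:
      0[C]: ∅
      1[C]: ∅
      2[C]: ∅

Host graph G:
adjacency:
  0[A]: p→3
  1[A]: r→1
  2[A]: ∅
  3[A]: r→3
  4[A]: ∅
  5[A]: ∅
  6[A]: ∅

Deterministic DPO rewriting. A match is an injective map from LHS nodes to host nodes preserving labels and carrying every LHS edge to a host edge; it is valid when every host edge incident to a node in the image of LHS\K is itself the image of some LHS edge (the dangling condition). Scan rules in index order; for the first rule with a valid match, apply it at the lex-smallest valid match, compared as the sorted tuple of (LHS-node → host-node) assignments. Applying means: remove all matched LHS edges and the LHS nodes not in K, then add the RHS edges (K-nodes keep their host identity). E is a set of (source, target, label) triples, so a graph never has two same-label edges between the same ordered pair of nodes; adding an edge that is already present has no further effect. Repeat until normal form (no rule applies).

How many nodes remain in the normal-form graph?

start.  V:7 E:3  edges: 0-p->3 1-r->1 3-r->3
1. fire R0 via {0↦2, 1↦1}  →  V:6 E:2  edges: 0-p->3 3-r->3
2. fire R0 via {0↦1, 1↦3}  →  V:5 E:1  edges: 0-p->3
normal form: no rule applies after step 2
NF nodes: {0:A, 3:A, 4:A, 5:A, 6:A}

Answer: 5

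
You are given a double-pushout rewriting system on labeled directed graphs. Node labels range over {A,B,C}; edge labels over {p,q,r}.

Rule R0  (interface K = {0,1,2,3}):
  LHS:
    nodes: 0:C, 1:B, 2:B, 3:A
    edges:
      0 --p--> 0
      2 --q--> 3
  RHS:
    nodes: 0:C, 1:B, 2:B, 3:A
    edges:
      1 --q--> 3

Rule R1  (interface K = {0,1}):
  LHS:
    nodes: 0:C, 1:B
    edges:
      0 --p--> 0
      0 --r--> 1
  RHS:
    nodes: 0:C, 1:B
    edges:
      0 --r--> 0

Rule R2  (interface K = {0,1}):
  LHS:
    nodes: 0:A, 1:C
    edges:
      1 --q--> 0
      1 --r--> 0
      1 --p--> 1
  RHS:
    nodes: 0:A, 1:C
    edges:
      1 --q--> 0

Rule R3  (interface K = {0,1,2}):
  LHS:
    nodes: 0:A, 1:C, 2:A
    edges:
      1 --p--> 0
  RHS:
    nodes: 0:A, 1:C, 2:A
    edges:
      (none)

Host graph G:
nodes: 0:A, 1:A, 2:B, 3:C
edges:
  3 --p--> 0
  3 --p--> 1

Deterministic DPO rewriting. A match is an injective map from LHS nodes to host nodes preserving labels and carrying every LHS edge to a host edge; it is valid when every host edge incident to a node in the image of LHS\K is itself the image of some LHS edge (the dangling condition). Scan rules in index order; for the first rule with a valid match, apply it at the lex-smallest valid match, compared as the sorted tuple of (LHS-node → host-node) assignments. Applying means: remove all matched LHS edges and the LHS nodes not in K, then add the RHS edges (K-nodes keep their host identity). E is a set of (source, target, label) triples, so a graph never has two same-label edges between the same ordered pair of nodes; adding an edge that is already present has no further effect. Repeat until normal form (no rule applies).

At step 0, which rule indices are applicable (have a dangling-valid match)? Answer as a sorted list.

R0: no valid match — LHS pattern not found
R1: no valid match — LHS pattern not found
R2: no valid match — LHS pattern not found
R3: 2 valid matches — {0↦0, 1↦3, 2↦1}, {0↦1, 1↦3, 2↦0}

Answer: [R3]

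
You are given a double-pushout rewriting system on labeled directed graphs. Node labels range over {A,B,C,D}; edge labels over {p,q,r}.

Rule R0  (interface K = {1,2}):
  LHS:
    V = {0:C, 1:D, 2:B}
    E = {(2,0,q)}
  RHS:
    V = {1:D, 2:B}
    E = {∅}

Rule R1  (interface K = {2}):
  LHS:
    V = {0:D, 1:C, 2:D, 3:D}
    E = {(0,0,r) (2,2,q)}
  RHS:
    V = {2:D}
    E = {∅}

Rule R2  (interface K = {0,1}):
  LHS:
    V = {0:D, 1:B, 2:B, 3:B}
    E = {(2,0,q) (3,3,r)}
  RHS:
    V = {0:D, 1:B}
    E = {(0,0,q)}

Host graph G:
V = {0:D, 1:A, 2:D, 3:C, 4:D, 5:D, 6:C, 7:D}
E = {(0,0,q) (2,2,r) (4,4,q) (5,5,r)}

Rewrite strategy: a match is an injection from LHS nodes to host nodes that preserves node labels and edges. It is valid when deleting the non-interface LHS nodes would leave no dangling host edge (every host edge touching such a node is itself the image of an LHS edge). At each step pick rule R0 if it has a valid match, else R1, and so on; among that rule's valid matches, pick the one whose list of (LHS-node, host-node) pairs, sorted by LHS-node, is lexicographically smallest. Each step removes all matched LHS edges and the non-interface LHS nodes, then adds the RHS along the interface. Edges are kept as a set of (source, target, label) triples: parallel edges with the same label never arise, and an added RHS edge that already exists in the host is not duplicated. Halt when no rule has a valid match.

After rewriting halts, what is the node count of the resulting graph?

[0] host  ⇒  8 nodes, 4 edges  {0-q->0 2-r->2 4-q->4 5-r->5}
[1] R1 @ {0↦2, 1↦3, 2↦0, 3↦7}  ⇒  5 nodes, 2 edges  {4-q->4 5-r->5}
[2] R1 @ {0↦5, 1↦6, 2↦4, 3↦0}  ⇒  2 nodes, 0 edges  {∅}
halt: no rule applies after step 2
NF nodes: {1:A, 4:D}

Answer: 2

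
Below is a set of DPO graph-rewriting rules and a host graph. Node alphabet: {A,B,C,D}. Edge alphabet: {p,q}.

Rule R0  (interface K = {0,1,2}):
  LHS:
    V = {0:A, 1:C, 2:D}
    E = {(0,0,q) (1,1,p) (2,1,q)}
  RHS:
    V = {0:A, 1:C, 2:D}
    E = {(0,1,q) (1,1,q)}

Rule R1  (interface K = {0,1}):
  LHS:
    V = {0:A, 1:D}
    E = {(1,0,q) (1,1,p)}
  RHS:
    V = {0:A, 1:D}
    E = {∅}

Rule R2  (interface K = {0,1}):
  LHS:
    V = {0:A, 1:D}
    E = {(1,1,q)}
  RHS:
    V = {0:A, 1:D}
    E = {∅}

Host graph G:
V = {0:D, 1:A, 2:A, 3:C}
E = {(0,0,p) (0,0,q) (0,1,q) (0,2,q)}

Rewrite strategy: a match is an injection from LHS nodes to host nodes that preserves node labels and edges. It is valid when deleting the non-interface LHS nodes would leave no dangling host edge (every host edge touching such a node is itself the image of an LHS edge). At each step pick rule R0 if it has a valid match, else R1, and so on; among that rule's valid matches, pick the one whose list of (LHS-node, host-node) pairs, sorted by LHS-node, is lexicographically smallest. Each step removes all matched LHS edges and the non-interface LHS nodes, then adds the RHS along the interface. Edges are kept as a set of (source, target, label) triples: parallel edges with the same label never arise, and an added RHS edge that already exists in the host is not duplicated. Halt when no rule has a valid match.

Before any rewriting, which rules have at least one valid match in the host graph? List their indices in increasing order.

R0: no valid match — LHS pattern not found
R1: 2 valid matches — {0↦1, 1↦0}, {0↦2, 1↦0}
R2: 2 valid matches — {0↦1, 1↦0}, {0↦2, 1↦0}

Answer: [R1,R2]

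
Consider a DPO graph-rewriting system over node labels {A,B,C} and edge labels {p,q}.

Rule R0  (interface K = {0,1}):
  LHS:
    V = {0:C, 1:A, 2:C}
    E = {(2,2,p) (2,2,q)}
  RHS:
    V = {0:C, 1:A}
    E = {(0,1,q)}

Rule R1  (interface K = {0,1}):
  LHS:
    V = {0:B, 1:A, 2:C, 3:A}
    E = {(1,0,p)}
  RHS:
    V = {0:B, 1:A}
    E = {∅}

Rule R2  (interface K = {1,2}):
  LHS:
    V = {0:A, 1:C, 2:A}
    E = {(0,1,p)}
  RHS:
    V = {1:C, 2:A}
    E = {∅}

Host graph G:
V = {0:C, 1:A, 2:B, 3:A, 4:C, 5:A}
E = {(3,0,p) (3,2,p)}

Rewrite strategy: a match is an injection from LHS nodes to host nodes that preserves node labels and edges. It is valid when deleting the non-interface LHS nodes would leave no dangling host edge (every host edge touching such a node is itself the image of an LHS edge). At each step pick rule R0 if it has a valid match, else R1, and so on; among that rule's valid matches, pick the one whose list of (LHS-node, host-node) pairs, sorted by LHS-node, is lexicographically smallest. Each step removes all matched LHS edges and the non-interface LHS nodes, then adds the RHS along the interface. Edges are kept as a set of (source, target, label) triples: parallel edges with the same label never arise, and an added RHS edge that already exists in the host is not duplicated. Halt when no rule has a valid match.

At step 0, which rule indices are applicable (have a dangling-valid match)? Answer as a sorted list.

R0: no valid match — LHS pattern not found
R1: 2 valid matches — {0↦2, 1↦3, 2↦4, 3↦1}, {0↦2, 1↦3, 2↦4, 3↦5}
R2: no valid match — 2 raw matches, all fail dangling condition

Answer: [R1]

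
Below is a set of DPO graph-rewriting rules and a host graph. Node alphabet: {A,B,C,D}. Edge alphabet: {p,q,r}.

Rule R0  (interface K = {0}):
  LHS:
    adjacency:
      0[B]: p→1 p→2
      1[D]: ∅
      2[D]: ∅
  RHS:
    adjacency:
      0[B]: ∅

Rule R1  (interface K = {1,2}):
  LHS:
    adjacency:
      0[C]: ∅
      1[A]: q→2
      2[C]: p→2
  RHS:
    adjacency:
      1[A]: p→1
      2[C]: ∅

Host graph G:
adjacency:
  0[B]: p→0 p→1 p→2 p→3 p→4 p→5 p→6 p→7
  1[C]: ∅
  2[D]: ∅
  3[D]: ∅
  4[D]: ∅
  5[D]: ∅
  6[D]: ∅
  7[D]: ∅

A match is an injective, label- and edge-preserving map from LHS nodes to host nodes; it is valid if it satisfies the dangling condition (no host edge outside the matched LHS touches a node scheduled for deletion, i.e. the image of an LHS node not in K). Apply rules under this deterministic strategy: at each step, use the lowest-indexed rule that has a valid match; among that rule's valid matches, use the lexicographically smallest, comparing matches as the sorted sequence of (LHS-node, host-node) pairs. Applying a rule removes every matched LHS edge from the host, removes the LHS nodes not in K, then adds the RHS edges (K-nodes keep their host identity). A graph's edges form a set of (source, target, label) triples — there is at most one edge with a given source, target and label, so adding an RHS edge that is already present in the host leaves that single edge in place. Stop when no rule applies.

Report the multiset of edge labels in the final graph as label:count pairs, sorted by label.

Answer: p:2

Rewrite trace:
[0] host  ⇒  8 nodes, 8 edges  {0-p->0 0-p->1 0-p->2 0-p->3 0-p->4 0-p->5 0-p->6 0-p->7}
[1] R0 @ {0↦0, 1↦2, 2↦3}  ⇒  6 nodes, 6 edges  {0-p->0 0-p->1 0-p->4 0-p->5 0-p->6 0-p->7}
[2] R0 @ {0↦0, 1↦4, 2↦5}  ⇒  4 nodes, 4 edges  {0-p->0 0-p->1 0-p->6 0-p->7}
[3] R0 @ {0↦0, 1↦6, 2↦7}  ⇒  2 nodes, 2 edges  {0-p->0 0-p->1}
halt: no rule applies after step 3
NF edges: [(0, 0, 'p'), (0, 1, 'p')]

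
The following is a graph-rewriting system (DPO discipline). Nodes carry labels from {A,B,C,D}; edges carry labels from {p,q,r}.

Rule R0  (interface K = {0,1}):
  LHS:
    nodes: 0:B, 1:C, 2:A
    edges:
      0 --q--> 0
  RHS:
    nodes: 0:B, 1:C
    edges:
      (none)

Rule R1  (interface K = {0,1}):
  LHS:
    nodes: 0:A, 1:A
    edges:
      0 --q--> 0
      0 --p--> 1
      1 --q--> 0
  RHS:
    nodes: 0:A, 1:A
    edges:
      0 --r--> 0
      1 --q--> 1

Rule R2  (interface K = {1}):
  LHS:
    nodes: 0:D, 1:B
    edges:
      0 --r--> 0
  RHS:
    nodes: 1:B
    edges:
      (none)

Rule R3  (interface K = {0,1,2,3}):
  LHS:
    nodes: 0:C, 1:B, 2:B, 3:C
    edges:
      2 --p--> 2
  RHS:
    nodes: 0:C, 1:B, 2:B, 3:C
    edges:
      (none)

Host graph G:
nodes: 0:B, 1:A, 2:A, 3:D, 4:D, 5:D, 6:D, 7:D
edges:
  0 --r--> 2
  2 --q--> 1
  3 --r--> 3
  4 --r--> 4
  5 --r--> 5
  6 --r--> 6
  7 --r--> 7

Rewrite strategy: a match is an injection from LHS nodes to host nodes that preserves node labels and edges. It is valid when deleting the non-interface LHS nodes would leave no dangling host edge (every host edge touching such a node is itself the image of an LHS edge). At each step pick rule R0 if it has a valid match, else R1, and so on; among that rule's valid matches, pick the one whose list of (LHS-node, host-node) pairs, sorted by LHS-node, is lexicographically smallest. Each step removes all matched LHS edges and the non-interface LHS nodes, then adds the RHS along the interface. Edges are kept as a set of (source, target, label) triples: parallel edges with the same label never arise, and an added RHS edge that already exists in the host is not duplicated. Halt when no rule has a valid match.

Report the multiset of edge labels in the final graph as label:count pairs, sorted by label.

Answer: q:1 r:1

Steps:
start.  V:8 E:7  edges: 0-r->2 2-q->1 3-r->3 4-r->4 5-r->5 6-r->6 7-r->7
1. fire R2 via {0↦3, 1↦0}  →  V:7 E:6  edges: 0-r->2 2-q->1 4-r->4 5-r->5 6-r->6 7-r->7
2. fire R2 via {0↦4, 1↦0}  →  V:6 E:5  edges: 0-r->2 2-q->1 5-r->5 6-r->6 7-r->7
3. fire R2 via {0↦5, 1↦0}  →  V:5 E:4  edges: 0-r->2 2-q->1 6-r->6 7-r->7
4. fire R2 via {0↦6, 1↦0}  →  V:4 E:3  edges: 0-r->2 2-q->1 7-r->7
5. fire R2 via {0↦7, 1↦0}  →  V:3 E:2  edges: 0-r->2 2-q->1
halt: no rule applies after step 5
NF edges: [(0, 2, 'r'), (2, 1, 'q')]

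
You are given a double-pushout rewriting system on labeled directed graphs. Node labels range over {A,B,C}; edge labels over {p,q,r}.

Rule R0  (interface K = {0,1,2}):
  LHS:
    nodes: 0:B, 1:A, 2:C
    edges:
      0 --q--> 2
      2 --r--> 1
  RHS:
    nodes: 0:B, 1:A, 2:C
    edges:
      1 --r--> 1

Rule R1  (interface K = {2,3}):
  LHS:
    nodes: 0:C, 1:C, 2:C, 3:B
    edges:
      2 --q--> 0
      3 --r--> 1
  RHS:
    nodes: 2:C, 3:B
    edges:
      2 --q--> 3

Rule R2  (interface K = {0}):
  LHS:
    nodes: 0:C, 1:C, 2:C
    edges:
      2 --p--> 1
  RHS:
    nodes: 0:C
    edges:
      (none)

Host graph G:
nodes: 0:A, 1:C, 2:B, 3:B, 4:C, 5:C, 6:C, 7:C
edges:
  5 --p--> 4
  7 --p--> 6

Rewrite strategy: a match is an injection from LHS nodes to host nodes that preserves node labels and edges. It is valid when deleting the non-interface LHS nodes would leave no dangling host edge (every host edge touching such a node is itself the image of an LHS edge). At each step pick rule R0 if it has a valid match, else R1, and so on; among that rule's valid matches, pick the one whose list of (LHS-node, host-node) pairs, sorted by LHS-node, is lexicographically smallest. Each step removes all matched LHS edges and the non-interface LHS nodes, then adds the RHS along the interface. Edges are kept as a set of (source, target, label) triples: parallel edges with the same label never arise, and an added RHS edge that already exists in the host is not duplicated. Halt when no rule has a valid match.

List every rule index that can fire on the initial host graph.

R0: no valid match — LHS pattern not found
R1: no valid match — LHS pattern not found
R2: 6 valid matches — {0↦1, 1↦4, 2↦5}, {0↦1, 1↦6, 2↦7}, {0↦4, 1↦6, 2↦7} (+3 more)

Answer: [R2]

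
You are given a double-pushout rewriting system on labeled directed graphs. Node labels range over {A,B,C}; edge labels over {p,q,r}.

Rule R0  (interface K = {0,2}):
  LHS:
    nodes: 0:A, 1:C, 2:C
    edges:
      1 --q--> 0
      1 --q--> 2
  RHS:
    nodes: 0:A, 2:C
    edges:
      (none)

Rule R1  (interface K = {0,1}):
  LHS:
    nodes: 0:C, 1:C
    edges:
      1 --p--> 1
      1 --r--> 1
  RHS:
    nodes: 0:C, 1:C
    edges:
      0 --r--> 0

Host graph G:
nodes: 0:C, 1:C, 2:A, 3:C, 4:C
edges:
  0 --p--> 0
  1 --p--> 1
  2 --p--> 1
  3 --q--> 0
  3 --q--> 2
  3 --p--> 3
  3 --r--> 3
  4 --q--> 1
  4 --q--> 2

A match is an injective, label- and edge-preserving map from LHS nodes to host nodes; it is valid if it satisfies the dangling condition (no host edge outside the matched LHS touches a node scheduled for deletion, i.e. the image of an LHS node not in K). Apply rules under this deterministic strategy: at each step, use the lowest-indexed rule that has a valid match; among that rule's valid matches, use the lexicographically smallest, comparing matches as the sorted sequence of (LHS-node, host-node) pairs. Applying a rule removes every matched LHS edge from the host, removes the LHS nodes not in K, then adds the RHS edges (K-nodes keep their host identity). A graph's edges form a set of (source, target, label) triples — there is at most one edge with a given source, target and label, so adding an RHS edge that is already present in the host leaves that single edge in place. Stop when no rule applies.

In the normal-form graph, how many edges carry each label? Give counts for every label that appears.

Answer: p:1 r:1

Derivation:
start.  V:5 E:9  edges: 0-p->0 1-p->1 2-p->1 3-q->0 3-q->2 3-p->3 3-r->3 4-q->1 4-q->2
1. fire R0 via {0↦2, 1↦4, 2↦1}  →  V:4 E:7  edges: 0-p->0 1-p->1 2-p->1 3-q->0 3-q->2 3-p->3 3-r->3
2. fire R1 via {0↦0, 1↦3}  →  V:4 E:6  edges: 0-p->0 0-r->0 1-p->1 2-p->1 3-q->0 3-q->2
3. fire R0 via {0↦2, 1↦3, 2↦0}  →  V:3 E:4  edges: 0-p->0 0-r->0 1-p->1 2-p->1
4. fire R1 via {0↦1, 1↦0}  →  V:3 E:3  edges: 1-p->1 1-r->1 2-p->1
5. fire R1 via {0↦0, 1↦1}  →  V:3 E:2  edges: 0-r->0 2-p->1
halt: no rule applies after step 5
NF edges: [(0, 0, 'r'), (2, 1, 'p')]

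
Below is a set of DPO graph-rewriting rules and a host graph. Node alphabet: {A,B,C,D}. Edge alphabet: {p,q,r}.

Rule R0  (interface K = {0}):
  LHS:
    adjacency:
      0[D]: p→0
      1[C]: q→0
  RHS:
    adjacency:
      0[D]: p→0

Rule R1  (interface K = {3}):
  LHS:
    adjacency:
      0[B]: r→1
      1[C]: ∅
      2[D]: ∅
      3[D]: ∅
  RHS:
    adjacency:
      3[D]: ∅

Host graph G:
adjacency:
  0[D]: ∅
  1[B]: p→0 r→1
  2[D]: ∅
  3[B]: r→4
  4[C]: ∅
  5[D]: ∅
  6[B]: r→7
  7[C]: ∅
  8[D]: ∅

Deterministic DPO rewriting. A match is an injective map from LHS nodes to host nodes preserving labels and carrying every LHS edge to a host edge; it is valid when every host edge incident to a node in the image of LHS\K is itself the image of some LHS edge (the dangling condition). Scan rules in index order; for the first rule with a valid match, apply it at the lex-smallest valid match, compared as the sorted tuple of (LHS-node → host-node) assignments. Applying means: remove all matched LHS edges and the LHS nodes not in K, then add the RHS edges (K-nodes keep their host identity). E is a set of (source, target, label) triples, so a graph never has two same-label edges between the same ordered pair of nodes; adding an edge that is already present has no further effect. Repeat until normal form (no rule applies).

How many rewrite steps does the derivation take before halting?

Answer: 2

Rewrite trace:
initial: |V|=9 |E|=4  E = 1-p->0 1-r->1 3-r->4 6-r->7
step 1: apply R1 at {0↦3, 1↦4, 2↦2, 3↦0}  → |V|=6 |E|=3  E = 1-p->0 1-r->1 6-r->7
step 2: apply R1 at {0↦6, 1↦7, 2↦5, 3↦0}  → |V|=3 |E|=2  E = 1-p->0 1-r->1
final graph: no rule applies after step 2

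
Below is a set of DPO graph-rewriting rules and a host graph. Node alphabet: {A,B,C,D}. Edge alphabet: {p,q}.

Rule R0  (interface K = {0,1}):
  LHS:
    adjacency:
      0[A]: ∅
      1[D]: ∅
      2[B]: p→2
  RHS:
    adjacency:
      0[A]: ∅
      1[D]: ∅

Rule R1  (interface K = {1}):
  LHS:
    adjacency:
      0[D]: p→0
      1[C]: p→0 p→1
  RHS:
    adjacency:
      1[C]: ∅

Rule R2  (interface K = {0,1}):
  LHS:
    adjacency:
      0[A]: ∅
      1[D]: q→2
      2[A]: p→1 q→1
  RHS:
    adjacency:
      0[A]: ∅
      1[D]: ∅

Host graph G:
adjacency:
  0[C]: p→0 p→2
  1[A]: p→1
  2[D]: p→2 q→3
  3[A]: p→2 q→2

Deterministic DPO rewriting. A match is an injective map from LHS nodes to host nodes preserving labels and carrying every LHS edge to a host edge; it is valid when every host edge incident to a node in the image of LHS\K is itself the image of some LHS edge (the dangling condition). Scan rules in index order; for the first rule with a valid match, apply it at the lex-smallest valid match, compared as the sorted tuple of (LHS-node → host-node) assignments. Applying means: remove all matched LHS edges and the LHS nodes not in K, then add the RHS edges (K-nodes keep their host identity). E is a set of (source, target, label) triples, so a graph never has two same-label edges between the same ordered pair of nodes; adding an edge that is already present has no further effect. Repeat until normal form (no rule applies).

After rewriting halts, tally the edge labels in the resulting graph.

initial: |V|=4 |E|=7  E = 0-p->0 0-p->2 1-p->1 2-p->2 2-q->3 3-p->2 3-q->2
step 1: apply R2 at {0↦1, 1↦2, 2↦3}  → |V|=3 |E|=4  E = 0-p->0 0-p->2 1-p->1 2-p->2
step 2: apply R1 at {0↦2, 1↦0}  → |V|=2 |E|=1  E = 1-p->1
normal form: no rule applies after step 2
NF edges: [(1, 1, 'p')]

Answer: p:1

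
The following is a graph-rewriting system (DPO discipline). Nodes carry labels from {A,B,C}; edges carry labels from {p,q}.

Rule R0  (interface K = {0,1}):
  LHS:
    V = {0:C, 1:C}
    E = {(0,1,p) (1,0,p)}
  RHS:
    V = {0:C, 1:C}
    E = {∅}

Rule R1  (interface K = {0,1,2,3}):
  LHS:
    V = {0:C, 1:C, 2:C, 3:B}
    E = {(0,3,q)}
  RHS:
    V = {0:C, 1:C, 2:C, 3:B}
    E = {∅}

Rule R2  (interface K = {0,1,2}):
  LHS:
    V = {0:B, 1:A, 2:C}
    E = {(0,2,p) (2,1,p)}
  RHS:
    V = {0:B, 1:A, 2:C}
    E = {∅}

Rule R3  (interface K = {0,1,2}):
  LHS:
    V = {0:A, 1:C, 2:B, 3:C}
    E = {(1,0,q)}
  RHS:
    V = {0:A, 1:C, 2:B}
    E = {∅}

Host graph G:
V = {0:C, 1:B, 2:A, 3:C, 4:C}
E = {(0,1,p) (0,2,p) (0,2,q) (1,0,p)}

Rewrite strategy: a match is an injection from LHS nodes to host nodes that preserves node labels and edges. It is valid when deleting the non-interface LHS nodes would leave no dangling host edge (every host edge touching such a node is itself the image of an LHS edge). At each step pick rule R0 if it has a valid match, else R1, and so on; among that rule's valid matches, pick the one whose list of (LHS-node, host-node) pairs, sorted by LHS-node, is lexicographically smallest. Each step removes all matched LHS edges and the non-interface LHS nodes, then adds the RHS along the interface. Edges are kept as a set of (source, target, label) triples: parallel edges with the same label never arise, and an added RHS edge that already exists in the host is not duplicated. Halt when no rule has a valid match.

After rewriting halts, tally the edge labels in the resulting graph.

Answer: p:1

Steps:
start.  V:5 E:4  edges: 0-p->1 0-p->2 0-q->2 1-p->0
1. fire R2 via {0↦1, 1↦2, 2↦0}  →  V:5 E:2  edges: 0-p->1 0-q->2
2. fire R3 via {0↦2, 1↦0, 2↦1, 3↦3}  →  V:4 E:1  edges: 0-p->1
final graph: no rule applies after step 2
NF edges: [(0, 1, 'p')]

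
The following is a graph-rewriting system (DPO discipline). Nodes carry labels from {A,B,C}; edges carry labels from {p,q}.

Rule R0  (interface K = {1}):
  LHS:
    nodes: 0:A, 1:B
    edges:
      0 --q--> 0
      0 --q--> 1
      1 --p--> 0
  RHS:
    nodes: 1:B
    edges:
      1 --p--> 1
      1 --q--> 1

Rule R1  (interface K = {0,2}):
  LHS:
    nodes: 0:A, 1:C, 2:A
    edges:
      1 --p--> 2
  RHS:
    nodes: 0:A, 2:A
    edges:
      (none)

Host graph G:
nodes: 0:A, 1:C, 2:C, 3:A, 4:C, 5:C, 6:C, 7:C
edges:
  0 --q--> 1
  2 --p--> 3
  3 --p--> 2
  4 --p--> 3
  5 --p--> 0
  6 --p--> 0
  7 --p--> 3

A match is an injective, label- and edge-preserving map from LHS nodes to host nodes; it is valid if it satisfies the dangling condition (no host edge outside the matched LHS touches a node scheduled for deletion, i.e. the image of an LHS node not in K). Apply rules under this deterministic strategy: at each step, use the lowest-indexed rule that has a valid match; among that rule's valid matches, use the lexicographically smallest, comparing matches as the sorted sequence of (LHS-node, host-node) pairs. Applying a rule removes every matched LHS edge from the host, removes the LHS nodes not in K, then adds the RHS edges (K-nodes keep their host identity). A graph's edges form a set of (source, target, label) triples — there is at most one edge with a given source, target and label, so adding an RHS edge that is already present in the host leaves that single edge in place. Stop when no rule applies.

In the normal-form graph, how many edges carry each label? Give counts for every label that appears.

start.  V:8 E:7  edges: 0-q->1 2-p->3 3-p->2 4-p->3 5-p->0 6-p->0 7-p->3
1. fire R1 via {0↦0, 1↦4, 2↦3}  →  V:7 E:6  edges: 0-q->1 2-p->3 3-p->2 5-p->0 6-p->0 7-p->3
2. fire R1 via {0↦0, 1↦7, 2↦3}  →  V:6 E:5  edges: 0-q->1 2-p->3 3-p->2 5-p->0 6-p->0
3. fire R1 via {0↦3, 1↦5, 2↦0}  →  V:5 E:4  edges: 0-q->1 2-p->3 3-p->2 6-p->0
4. fire R1 via {0↦3, 1↦6, 2↦0}  →  V:4 E:3  edges: 0-q->1 2-p->3 3-p->2
normal form: no rule applies after step 4
NF edges: [(0, 1, 'q'), (2, 3, 'p'), (3, 2, 'p')]

Answer: p:2 q:1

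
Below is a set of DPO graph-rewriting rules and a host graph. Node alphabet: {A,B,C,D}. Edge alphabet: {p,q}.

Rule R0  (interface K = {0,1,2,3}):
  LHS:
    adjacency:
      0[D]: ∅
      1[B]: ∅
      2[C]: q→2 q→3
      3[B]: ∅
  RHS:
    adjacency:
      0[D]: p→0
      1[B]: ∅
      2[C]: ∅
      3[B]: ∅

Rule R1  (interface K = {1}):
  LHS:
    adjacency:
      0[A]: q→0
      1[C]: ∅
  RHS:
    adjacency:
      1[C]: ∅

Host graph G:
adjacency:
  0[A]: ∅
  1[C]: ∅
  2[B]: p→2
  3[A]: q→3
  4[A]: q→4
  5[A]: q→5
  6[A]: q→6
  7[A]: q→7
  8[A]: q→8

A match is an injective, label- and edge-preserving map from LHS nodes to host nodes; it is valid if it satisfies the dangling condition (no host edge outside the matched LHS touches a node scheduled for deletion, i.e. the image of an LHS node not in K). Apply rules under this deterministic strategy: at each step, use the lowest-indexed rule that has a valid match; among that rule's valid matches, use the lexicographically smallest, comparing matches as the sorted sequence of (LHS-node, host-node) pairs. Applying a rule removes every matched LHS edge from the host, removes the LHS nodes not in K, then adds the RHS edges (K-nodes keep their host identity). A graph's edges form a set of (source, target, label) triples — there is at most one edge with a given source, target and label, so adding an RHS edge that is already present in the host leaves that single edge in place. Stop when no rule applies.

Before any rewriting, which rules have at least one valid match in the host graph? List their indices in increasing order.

R0: no valid match — LHS pattern not found
R1: 6 valid matches — {0↦3, 1↦1}, {0↦4, 1↦1}, {0↦5, 1↦1} (+3 more)

Answer: [R1]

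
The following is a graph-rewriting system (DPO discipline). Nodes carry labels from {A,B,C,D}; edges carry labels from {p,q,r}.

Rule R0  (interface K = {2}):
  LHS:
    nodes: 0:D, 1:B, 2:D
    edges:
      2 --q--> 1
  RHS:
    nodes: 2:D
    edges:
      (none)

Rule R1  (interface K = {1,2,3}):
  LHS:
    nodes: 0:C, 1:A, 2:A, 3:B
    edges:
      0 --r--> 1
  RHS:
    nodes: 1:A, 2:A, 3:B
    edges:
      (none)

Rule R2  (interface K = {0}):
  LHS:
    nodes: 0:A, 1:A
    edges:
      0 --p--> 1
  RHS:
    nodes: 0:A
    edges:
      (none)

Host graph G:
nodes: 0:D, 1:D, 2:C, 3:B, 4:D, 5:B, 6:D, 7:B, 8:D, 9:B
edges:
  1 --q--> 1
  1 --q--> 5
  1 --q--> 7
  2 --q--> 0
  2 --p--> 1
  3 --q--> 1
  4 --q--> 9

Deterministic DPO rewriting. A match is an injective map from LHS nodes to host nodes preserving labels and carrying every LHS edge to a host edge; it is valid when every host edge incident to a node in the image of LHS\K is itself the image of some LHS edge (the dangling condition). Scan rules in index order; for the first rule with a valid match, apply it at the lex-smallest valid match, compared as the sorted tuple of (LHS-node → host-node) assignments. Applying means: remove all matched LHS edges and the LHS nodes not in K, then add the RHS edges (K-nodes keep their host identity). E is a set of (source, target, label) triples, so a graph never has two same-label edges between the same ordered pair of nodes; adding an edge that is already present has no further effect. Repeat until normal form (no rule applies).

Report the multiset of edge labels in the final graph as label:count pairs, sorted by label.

Answer: p:1 q:4

Steps:
initial: |V|=10 |E|=7  E = 1-q->1 1-q->5 1-q->7 2-q->0 2-p->1 3-q->1 4-q->9
step 1: apply R0 at {0↦6, 1↦5, 2↦1}  → |V|=8 |E|=6  E = 1-q->1 1-q->7 2-q->0 2-p->1 3-q->1 4-q->9
step 2: apply R0 at {0↦8, 1↦7, 2↦1}  → |V|=6 |E|=5  E = 1-q->1 2-q->0 2-p->1 3-q->1 4-q->9
final graph: no rule applies after step 2
NF edges: [(1, 1, 'q'), (2, 0, 'q'), (2, 1, 'p'), (3, 1, 'q'), (4, 9, 'q')]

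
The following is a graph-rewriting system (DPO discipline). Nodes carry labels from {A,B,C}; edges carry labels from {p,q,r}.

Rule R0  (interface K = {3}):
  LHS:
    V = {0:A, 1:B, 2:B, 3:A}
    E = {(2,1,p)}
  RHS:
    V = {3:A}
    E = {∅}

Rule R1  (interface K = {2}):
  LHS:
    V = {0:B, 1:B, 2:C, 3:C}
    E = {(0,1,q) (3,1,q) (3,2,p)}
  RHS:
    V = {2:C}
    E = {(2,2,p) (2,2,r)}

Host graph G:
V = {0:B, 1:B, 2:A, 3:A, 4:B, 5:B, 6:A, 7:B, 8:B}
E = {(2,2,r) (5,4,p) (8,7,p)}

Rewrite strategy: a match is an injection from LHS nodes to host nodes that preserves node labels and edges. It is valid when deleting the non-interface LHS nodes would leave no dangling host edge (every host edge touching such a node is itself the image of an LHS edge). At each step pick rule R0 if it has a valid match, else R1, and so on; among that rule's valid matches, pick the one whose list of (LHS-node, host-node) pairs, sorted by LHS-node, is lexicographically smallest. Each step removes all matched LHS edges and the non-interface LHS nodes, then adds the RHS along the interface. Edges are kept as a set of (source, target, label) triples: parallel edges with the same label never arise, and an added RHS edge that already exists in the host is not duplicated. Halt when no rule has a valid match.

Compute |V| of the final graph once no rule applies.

Answer: 3

Steps:
start.  V:9 E:3  edges: 2-r->2 5-p->4 8-p->7
1. fire R0 via {0↦3, 1↦4, 2↦5, 3↦2}  →  V:6 E:2  edges: 2-r->2 8-p->7
2. fire R0 via {0↦6, 1↦7, 2↦8, 3↦2}  →  V:3 E:1  edges: 2-r->2
normal form: no rule applies after step 2
NF nodes: {0:B, 1:B, 2:A}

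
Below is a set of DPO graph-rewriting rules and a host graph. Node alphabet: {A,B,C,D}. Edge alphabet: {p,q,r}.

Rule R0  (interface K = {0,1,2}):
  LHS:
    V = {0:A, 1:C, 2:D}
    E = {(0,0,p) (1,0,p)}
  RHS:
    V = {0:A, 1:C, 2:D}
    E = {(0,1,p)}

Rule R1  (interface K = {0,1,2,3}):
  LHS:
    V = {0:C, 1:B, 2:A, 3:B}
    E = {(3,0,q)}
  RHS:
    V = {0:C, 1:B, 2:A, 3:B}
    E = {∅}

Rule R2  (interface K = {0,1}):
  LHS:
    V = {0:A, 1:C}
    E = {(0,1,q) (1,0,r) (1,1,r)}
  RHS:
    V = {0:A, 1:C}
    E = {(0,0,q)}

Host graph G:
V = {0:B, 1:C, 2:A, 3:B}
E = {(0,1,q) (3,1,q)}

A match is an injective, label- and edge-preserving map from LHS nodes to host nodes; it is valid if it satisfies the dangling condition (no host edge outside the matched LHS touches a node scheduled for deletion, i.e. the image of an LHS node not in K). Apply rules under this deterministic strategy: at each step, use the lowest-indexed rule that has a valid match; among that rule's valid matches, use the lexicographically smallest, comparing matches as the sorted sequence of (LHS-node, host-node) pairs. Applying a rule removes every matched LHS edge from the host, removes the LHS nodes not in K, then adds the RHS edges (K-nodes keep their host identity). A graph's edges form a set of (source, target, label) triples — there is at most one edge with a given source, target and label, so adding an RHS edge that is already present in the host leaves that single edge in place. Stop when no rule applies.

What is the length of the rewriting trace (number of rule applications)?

Answer: 2

Derivation:
start.  V:4 E:2  edges: 0-q->1 3-q->1
1. fire R1 via {0↦1, 1↦0, 2↦2, 3↦3}  →  V:4 E:1  edges: 0-q->1
2. fire R1 via {0↦1, 1↦3, 2↦2, 3↦0}  →  V:4 E:0  edges: ∅
final graph: no rule applies after step 2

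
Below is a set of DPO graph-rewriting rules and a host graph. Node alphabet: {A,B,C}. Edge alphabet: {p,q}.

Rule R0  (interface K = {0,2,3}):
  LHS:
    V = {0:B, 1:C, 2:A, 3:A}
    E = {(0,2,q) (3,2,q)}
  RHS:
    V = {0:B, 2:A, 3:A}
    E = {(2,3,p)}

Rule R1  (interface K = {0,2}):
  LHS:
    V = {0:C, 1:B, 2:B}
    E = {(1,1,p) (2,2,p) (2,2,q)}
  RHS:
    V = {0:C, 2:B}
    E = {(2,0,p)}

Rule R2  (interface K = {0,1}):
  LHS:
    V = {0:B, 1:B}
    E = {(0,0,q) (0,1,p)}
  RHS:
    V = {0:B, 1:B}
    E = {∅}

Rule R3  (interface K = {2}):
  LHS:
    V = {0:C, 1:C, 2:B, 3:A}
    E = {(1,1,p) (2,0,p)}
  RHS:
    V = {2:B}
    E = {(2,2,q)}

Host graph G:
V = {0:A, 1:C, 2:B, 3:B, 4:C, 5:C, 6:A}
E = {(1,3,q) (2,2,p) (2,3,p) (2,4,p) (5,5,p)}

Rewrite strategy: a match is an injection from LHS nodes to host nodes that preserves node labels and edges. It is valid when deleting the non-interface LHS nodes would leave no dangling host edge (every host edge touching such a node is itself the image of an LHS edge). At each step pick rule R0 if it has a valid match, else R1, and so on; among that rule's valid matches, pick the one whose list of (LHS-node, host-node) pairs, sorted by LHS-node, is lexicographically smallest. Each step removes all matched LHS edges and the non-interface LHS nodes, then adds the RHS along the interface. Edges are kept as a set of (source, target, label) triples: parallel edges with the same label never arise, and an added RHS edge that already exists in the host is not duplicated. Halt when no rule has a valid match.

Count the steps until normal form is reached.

Answer: 2

Derivation:
initial: |V|=7 |E|=5  E = 1-q->3 2-p->2 2-p->3 2-p->4 5-p->5
step 1: apply R3 at {0↦4, 1↦5, 2↦2, 3↦0}  → |V|=4 |E|=4  E = 1-q->3 2-p->2 2-q->2 2-p->3
step 2: apply R2 at {0↦2, 1↦3}  → |V|=4 |E|=2  E = 1-q->3 2-p->2
final graph: no rule applies after step 2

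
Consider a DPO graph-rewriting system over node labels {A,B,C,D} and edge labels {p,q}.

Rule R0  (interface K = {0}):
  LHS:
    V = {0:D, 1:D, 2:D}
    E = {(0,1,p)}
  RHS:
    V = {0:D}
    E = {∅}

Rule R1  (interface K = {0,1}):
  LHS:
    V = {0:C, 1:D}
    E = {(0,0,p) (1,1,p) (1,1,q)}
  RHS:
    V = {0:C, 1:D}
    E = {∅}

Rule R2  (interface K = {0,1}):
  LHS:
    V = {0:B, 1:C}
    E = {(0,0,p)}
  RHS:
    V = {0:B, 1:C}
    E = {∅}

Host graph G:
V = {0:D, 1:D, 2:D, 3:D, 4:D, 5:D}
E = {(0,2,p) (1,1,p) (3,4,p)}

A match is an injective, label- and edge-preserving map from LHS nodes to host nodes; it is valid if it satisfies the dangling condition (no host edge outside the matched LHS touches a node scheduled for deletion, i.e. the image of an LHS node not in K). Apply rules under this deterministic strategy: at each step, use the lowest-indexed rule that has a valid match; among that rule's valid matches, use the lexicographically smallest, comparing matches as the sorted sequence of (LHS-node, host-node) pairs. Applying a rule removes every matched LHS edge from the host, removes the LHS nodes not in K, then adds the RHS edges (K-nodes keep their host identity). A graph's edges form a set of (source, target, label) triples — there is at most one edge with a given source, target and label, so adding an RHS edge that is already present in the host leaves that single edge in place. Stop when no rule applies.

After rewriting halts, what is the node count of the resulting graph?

Answer: 2

Steps:
start.  V:6 E:3  edges: 0-p->2 1-p->1 3-p->4
1. fire R0 via {0↦0, 1↦2, 2↦5}  →  V:4 E:2  edges: 1-p->1 3-p->4
2. fire R0 via {0↦3, 1↦4, 2↦0}  →  V:2 E:1  edges: 1-p->1
halt: no rule applies after step 2
NF nodes: {1:D, 3:D}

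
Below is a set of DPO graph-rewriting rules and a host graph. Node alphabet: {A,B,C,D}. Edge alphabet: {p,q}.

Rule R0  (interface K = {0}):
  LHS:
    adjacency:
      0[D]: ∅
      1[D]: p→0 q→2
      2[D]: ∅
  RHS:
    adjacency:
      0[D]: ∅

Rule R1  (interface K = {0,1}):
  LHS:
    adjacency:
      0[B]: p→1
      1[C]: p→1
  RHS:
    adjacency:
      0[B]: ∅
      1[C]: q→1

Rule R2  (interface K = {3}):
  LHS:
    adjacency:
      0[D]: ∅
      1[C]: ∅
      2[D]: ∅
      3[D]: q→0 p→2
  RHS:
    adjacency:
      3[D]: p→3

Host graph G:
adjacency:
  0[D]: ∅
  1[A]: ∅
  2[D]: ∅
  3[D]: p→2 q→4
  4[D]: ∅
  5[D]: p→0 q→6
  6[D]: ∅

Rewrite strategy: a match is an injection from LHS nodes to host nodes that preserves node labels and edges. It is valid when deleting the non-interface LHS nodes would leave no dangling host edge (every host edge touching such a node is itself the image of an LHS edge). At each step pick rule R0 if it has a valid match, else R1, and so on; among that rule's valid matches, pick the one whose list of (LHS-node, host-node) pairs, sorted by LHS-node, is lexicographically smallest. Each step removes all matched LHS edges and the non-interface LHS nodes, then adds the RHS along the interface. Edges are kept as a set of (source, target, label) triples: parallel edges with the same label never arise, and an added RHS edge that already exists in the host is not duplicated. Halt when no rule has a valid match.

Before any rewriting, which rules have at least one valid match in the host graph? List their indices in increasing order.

Answer: [R0]

Rewrite trace:
R0: 2 valid matches — {0↦0, 1↦5, 2↦6}, {0↦2, 1↦3, 2↦4}
R1: no valid match — LHS pattern not found
R2: no valid match — LHS pattern not found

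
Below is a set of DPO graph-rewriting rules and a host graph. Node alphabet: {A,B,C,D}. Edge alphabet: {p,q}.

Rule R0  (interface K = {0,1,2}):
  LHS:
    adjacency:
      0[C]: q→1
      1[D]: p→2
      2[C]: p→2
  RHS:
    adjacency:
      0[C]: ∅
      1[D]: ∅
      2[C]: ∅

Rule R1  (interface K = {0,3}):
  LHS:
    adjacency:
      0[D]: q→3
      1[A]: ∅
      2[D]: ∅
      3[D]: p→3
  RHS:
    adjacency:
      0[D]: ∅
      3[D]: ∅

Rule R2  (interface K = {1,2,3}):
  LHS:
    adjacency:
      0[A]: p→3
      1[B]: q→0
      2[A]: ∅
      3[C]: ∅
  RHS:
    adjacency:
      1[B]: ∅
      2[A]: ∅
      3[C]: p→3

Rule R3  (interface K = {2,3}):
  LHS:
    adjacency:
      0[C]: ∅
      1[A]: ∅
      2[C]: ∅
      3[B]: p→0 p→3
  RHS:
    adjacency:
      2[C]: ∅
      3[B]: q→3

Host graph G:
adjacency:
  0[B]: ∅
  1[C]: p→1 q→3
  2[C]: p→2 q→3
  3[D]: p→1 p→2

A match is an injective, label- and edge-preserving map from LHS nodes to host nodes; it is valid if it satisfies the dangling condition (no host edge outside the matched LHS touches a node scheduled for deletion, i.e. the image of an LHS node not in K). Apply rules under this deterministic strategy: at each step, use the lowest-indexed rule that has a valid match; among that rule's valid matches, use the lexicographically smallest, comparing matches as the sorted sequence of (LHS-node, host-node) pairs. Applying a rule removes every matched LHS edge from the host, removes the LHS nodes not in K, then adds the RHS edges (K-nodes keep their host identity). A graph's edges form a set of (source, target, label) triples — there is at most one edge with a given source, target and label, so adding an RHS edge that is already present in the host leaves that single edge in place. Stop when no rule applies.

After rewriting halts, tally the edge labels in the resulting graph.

start.  V:4 E:6  edges: 1-p->1 1-q->3 2-p->2 2-q->3 3-p->1 3-p->2
1. fire R0 via {0↦1, 1↦3, 2↦2}  →  V:4 E:3  edges: 1-p->1 2-q->3 3-p->1
2. fire R0 via {0↦2, 1↦3, 2↦1}  →  V:4 E:0  edges: ∅
halt: no rule applies after step 2
NF edges: []

Answer: (no edges)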